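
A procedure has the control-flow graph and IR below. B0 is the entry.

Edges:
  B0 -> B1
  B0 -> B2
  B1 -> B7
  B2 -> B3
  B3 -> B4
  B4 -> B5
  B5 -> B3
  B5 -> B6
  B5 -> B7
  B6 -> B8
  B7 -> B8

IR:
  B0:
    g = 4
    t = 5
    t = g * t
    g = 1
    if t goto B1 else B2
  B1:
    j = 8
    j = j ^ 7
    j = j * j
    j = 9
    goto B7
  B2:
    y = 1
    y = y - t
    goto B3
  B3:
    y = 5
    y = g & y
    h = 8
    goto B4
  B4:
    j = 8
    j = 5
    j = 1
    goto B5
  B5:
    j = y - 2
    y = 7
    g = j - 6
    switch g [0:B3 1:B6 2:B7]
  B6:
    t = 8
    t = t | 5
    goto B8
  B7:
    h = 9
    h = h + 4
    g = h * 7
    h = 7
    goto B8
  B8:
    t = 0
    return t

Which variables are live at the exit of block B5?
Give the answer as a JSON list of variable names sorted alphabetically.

Answer: ["g"]

Working:
Per-block:
  B0 def {g,t} use ∅
  B1 def {j} use ∅
  B2 def {y} use {t}
  B3 def {h,y} use {g}
  B4 def {j} use ∅
  B5 def {g,j,y} use {y}
  B6 def {t} use ∅
  B7 def {g,h} use ∅
  B8 def {t} use ∅

Backward fixpoint:
  B0: in=∅ out={g,t}
  B1: in=∅ out=∅
  B2: in={g,t} out={g}
  B3: in={g} out={y}
  B4: in={y} out={y}
  B5: in={y} out={g}
  B6: in=∅ out=∅
  B7: in=∅ out=∅
  B8: in=∅ out=∅

live-out(B5) = ["g"]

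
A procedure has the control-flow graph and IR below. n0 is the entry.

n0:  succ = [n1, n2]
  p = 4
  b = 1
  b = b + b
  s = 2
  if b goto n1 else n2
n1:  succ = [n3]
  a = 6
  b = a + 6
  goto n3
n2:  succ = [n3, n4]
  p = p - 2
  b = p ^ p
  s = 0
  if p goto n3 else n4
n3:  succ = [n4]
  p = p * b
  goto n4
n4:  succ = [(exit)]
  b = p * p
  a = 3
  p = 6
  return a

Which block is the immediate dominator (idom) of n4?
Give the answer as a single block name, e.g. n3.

idom tree: n1←n0 n2←n0 n3←n0 n4←n0
Dom∩ at merges:
  n3: preds {n1,n2}: {n0,n1} ∩ {n0,n2} = {n0}; idom=n0
  n4: preds {n2,n3}: {n0,n2} ∩ {n0,n3} = {n0}; idom=n0

idom(n4) = n0

Answer: n0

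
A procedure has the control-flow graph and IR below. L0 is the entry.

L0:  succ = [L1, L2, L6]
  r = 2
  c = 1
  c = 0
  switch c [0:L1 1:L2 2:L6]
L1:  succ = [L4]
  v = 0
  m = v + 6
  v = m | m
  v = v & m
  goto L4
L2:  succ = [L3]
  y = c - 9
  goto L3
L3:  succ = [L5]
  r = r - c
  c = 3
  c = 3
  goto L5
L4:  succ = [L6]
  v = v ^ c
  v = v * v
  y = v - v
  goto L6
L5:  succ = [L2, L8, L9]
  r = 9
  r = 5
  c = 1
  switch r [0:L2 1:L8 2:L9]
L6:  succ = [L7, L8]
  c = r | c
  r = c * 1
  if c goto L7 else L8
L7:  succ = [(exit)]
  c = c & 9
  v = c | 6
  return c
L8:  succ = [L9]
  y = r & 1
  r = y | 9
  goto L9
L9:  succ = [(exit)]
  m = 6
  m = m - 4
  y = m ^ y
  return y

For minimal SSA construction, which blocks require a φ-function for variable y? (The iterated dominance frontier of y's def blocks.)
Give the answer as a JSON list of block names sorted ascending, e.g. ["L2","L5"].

Answer: ["L2", "L6", "L8", "L9"]

Analysis:
idom tree: L1←L0 L2←L0 L3←L2 L4←L1 L5←L3 L6←L0 L7←L6 L8←L0 L9←L0
Dom at joins:
  L2: preds {L0,L5}: {L0} ∩ {L0,L2,L3,L5} = {L0}; idom=L0
  L6: preds {L0,L4}: {L0} ∩ {L0,L1,L4} = {L0}; idom=L0
  L8: preds {L5,L6}: {L0,L2,L3,L5} ∩ {L0,L6} = {L0}; idom=L0
  L9: preds {L5,L8}: {L0,L2,L3,L5} ∩ {L0,L8} = {L0}; idom=L0

DF walk-up:
  join L2 pred L0: · stop@L0
  join L2 pred L5: L5→L3→L2 stop@L0
  join L6 pred L0: · stop@L0
  join L6 pred L4: L4→L1 stop@L0
  join L8 pred L5: L5→L3→L2 stop@L0
  join L8 pred L6: L6 stop@L0
  join L9 pred L5: L5→L3→L2 stop@L0
  join L9 pred L8: L8 stop@L0
  L0 → ∅
  L1 → {L6}
  L2 → {L2,L8,L9}
  L3 → {L2,L8,L9}
  L4 → {L6}
  L5 → {L2,L8,L9}
  L6 → {L8}
  L7 → ∅
  L8 → {L9}
  L9 → ∅

φ for y: defs {L2,L4,L8,L9}
  DF⁺ = {L2,L6,L8,L9}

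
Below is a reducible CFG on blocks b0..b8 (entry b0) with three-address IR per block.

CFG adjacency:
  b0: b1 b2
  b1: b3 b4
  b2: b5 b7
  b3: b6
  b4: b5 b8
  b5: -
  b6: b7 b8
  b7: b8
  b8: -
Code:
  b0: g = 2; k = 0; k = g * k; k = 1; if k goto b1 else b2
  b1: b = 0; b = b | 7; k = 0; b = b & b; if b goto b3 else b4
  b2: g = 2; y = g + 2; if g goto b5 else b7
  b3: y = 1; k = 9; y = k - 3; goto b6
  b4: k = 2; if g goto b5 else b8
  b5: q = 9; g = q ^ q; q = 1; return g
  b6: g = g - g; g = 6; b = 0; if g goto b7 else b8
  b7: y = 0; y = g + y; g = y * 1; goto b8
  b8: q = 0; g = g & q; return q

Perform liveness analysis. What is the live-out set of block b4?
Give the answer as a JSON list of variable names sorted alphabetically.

Answer: ["g"]

Derivation:
Per-block:
  b0 def {g,k} use ∅
  b1 def {b,k} use ∅
  b2 def {g,y} use ∅
  b3 def {k,y} use ∅
  b4 def {k} use {g}
  b5 def {g,q} use ∅
  b6 def {b,g} use {g}
  b7 def {g,y} use {g}
  b8 def {g,q} use {g}

Backward fixpoint:
  live b0: ∅→{g}
  live b1: {g}→{g}
  live b2: ∅→{g}
  live b3: {g}→{g}
  live b4: {g}→{g}
  live b5: ∅→∅
  live b6: {g}→{g}
  live b7: {g}→{g}
  live b8: {g}→∅

live-out(b4) = ["g"]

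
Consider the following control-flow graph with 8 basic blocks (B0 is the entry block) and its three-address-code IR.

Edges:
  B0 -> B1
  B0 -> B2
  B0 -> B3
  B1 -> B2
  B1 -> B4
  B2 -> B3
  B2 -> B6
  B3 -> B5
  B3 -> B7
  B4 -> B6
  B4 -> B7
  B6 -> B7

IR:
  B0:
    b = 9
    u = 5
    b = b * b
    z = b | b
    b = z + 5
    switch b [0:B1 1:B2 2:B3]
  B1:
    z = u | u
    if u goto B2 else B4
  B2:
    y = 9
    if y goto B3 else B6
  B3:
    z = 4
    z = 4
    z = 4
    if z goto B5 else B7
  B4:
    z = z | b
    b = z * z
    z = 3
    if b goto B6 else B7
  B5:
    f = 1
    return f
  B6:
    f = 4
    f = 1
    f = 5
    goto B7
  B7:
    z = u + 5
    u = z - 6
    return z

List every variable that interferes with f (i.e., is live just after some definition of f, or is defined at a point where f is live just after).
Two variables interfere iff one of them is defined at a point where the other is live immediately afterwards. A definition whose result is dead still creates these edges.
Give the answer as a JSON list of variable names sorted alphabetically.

def/use:
  B0: {b,u,z} / ∅
  B1: {z} / {u}
  B2: {y} / ∅
  B3: {z} / ∅
  B4: {b,z} / {b,z}
  B5: {f} / ∅
  B6: {f} / ∅
  B7: {u,z} / {u}

Backward fixpoint:
  live B0: ∅→{b,u}
  live B1: {b,u}→{b,u,z}
  live B2: {u}→{u}
  live B3: {u}→{u}
  live B4: {b,u,z}→{u}
  live B5: ∅→∅
  live B6: {u}→{u}
  live B7: {u}→∅

Conflict graph:
  b↔{u,z}
  f↔{u}
  u↔{b,f,y,z}
  y↔{u}
  z↔{b,u}

N(f) = ["u"]

Answer: ["u"]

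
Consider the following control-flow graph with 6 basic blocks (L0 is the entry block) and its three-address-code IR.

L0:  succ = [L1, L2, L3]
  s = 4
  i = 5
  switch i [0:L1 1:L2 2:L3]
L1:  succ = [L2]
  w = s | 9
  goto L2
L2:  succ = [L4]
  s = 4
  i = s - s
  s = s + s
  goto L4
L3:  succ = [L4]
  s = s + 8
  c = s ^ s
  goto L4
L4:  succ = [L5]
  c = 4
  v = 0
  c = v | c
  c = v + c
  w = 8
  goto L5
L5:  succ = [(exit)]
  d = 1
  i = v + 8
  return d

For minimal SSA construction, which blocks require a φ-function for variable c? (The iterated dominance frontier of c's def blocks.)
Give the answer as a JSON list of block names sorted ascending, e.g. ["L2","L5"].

Answer: ["L4"]

Analysis:
idom tree: L1←L0 L2←L0 L3←L0 L4←L0 L5←L4
Join-block Dom:
  L2: preds {L0,L1}: {L0} ∩ {L0,L1} = {L0}; idom=L0
  L4: preds {L2,L3}: {L0,L2} ∩ {L0,L3} = {L0}; idom=L0

DF walk-up:
  join L2 pred L0: · stop@L0
  join L2 pred L1: L1 stop@L0
  join L4 pred L2: L2 stop@L0
  join L4 pred L3: L3 stop@L0
  DF(L0)=∅
  DF(L1)={L2}
  DF(L2)={L4}
  DF(L3)={L4}
  DF(L4)=∅
  DF(L5)=∅

φ for c: defs {L3,L4}
  DF⁺ = {L4}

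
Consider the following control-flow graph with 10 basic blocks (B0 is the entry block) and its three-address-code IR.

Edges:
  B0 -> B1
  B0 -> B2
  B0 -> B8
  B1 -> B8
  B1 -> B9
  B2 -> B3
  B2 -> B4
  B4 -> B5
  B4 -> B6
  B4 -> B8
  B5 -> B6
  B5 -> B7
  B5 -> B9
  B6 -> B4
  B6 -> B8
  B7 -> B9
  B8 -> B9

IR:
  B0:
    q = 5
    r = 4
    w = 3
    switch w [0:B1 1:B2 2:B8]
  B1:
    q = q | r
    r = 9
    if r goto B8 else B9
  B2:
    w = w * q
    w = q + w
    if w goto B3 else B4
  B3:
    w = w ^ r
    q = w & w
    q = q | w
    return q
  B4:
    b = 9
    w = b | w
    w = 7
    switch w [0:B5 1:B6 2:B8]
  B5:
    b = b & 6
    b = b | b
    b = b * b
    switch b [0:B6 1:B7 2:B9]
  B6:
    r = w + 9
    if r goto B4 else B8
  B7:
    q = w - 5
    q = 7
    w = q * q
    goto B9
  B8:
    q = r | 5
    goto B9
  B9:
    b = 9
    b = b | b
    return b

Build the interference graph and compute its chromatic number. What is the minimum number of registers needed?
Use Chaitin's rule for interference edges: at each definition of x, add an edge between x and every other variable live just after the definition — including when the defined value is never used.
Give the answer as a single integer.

Answer: 3

Analysis:
Per-block:
  B0: {q,r,w} / ∅
  B1: {q,r} / {q,r}
  B2: {w} / {q,w}
  B3: {q,w} / {r,w}
  B4: {b,w} / {w}
  B5: {b} / {b}
  B6: {r} / {w}
  B7: {q,w} / {w}
  B8: {q} / {r}
  B9: {b} / ∅

Liveness:
  B0: in=∅ out={q,r,w}
  B1: in={q,r} out={r}
  B2: in={q,r,w} out={r,w}
  B3: in={r,w} out=∅
  B4: in={r,w} out={b,r,w}
  B5: in={b,w} out={w}
  B6: in={w} out={r,w}
  B7: in={w} out=∅
  B8: in={r} out=∅
  B9: in=∅ out=∅

Interference:
  b — {r,w}
  q — {r,w}
  r — {b,q,w}
  w — {b,q,r}

Colouring:
  lower bound: {b,r,w} mutually conflict ⇒ χ ≥ 3
  assign b→c2 q→c2 r→c0 w→c1 — no edge inside a register ⇒ χ ≤ 3
  χ = 3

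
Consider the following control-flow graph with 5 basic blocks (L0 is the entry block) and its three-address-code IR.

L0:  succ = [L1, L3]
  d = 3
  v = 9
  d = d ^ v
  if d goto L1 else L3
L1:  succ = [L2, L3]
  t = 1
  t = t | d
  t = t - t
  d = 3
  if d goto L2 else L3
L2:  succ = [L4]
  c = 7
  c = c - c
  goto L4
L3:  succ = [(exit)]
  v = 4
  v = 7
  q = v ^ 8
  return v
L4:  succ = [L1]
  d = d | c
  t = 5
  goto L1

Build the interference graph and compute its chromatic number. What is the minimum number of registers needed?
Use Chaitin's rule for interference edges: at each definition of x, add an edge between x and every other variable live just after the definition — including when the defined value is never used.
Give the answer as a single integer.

Per-block:
  L0: {d,v} / ∅
  L1: {d,t} / {d}
  L2: {c} / ∅
  L3: {q,v} / ∅
  L4: {d,t} / {c,d}

Live sets:
  live L0: ∅→{d}
  live L1: {d}→{d}
  live L2: {d}→{c,d}
  live L3: ∅→∅
  live L4: {c,d}→{d}

Conflict graph:
  c: {d}
  d: {c,t,v}
  q: {v}
  t: {d}
  v: {d,q}

Colouring:
  clique {c,d} ⇒ need ≥ 2
  assign c→R1 d→R0 q→R0 t→R1 v→R1 — no edge inside a register ⇒ χ ≤ 2
  χ = 2

Answer: 2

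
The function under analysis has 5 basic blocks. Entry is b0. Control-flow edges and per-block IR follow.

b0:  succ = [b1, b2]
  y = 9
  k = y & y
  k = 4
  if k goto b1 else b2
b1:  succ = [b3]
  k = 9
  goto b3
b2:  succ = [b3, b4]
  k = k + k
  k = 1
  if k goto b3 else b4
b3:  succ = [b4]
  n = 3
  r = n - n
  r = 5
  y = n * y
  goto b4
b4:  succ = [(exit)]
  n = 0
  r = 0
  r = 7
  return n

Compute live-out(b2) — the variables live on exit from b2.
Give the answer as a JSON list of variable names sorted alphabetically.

Answer: ["y"]

Analysis:
Block summaries:
  b0 def {k,y} use ∅
  b1 def {k} use ∅
  b2 def {k} use {k}
  b3 def {n,r,y} use {y}
  b4 def {n,r} use ∅

Liveness:
  b0: in=∅ out={k,y}
  b1: in={y} out={y}
  b2: in={k,y} out={y}
  b3: in={y} out=∅
  b4: in=∅ out=∅

live-out(b2) = ["y"]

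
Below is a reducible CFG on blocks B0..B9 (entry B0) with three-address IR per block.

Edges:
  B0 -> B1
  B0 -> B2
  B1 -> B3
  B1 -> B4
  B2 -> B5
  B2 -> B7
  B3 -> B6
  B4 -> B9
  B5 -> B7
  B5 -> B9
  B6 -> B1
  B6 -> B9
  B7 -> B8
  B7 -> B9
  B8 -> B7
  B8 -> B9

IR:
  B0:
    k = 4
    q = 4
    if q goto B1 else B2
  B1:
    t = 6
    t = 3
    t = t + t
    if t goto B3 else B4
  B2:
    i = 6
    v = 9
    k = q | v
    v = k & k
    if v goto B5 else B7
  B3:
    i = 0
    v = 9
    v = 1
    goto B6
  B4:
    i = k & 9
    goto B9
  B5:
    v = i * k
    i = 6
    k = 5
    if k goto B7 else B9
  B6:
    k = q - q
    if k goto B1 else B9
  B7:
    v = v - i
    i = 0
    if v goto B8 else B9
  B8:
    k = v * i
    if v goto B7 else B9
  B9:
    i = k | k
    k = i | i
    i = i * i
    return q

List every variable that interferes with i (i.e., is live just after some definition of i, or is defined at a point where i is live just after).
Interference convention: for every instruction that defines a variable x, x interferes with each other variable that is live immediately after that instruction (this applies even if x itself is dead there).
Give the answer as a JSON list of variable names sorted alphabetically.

Answer: ["k", "q", "v"]

Working:
Per-block:
  B0 def {k,q} use ∅
  B1 def {t} use ∅
  B2 def {i,k,v} use {q}
  B3 def {i,v} use ∅
  B4 def {i} use {k}
  B5 def {i,k,v} use {i,k}
  B6 def {k} use {q}
  B7 def {i,v} use {i,v}
  B8 def {k} use {i,v}
  B9 def {i,k} use {k,q}

Backward fixpoint:
  B0: in=∅ out={k,q}
  B1: in={k,q} out={k,q}
  B2: in={q} out={i,k,q,v}
  B3: in={q} out={q}
  B4: in={k,q} out={k,q}
  B5: in={i,k,q} out={i,k,q,v}
  B6: in={q} out={k,q}
  B7: in={i,k,q,v} out={i,k,q,v}
  B8: in={i,q,v} out={i,k,q,v}
  B9: in={k,q} out=∅

Interference:
  i — {k,q,v}
  k — {i,q,t,v}
  q — {i,k,t,v}
  t — {k,q}
  v — {i,k,q}

N(i) = ["k", "q", "v"]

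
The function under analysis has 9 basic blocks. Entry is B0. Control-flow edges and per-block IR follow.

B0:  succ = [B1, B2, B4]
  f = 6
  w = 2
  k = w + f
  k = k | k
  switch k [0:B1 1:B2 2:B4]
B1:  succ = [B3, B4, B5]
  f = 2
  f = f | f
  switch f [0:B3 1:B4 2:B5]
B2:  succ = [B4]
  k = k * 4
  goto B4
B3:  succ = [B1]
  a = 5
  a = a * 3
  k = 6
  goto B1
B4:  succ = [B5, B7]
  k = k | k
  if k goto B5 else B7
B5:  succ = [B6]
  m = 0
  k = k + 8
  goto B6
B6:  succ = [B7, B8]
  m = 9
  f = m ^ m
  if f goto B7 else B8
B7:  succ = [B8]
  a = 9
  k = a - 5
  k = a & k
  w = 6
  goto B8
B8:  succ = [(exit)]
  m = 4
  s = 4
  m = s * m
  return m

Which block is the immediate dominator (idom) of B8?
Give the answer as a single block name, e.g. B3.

Answer: B0

Analysis:
idom tree: B1←B0 B2←B0 B3←B1 B4←B0 B5←B0 B6←B5 B7←B0 B8←B0
Dom at joins:
  B1: preds {B0,B3}: {B0} ∩ {B0,B1,B3} = {B0}; idom=B0
  B4: preds {B0,B1,B2}: {B0} ∩ {B0,B1} ∩ {B0,B2} = {B0}; idom=B0
  B5: preds {B1,B4}: {B0,B1} ∩ {B0,B4} = {B0}; idom=B0
  B7: preds {B4,B6}: {B0,B4} ∩ {B0,B5,B6} = {B0}; idom=B0
  B8: preds {B6,B7}: {B0,B5,B6} ∩ {B0,B7} = {B0}; idom=B0

idom(B8) = B0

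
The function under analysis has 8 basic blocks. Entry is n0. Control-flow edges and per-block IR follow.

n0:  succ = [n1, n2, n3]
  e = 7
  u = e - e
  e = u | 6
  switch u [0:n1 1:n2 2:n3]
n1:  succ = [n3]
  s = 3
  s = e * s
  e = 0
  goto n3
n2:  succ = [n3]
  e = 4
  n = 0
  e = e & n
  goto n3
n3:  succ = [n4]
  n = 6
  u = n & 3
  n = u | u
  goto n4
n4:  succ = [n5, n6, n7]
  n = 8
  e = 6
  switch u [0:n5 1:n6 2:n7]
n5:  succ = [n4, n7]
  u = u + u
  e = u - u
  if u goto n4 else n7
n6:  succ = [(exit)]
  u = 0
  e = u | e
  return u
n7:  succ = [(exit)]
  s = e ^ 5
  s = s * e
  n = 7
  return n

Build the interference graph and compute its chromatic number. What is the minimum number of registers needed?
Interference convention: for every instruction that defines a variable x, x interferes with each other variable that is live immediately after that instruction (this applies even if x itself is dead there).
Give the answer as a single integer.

Answer: 3

Analysis:
Per-block:
  n0: {e,u} / ∅
  n1: {e,s} / {e}
  n2: {e,n} / ∅
  n3: {n,u} / ∅
  n4: {e,n} / {u}
  n5: {e,u} / {u}
  n6: {e,u} / {e}
  n7: {n,s} / {e}

Backward fixpoint:
  n0 li=∅ lo={e}
  n1 li={e} lo=∅
  n2 li=∅ lo=∅
  n3 li=∅ lo={u}
  n4 li={u} lo={e,u}
  n5 li={u} lo={e,u}
  n6 li={e} lo=∅
  n7 li={e} lo=∅

Conflict graph:
  e: {n,s,u}
  n: {e,u}
  s: {e}
  u: {e,n}

Registers:
  {e,n,u} pairwise interfere (3-clique) ⇒ χ ≥ 3
  assign e→r0 n→r1 s→r1 u→r2 — no edge inside a register ⇒ χ ≤ 3
  χ = 3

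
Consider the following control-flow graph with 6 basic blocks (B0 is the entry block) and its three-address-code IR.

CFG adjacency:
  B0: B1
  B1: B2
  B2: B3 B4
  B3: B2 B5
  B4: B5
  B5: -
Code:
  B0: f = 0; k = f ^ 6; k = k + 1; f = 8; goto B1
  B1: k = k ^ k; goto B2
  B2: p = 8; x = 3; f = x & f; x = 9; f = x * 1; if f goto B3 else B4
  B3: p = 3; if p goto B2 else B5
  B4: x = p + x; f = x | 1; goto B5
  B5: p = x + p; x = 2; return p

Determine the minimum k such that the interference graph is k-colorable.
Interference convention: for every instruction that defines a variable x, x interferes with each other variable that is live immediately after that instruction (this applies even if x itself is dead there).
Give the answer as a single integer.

Block summaries:
  B0: {f,k} / ∅
  B1: {k} / {k}
  B2: {f,p,x} / {f}
  B3: {p} / ∅
  B4: {f,x} / {p,x}
  B5: {p,x} / {p,x}

Backward fixpoint:
  B0: in=∅ out={f,k}
  B1: in={f,k} out={f}
  B2: in={f} out={f,p,x}
  B3: in={f,x} out={f,p,x}
  B4: in={p,x} out={p,x}
  B5: in={p,x} out=∅

Interference:
  f — {k,p,x}
  k — {f}
  p — {f,x}
  x — {f,p}

Colouring:
  clique {f,p,x} ⇒ need ≥ 3
  3-colouring: c0={f}  c1={k,p}  c2={x}
  χ = 3

Answer: 3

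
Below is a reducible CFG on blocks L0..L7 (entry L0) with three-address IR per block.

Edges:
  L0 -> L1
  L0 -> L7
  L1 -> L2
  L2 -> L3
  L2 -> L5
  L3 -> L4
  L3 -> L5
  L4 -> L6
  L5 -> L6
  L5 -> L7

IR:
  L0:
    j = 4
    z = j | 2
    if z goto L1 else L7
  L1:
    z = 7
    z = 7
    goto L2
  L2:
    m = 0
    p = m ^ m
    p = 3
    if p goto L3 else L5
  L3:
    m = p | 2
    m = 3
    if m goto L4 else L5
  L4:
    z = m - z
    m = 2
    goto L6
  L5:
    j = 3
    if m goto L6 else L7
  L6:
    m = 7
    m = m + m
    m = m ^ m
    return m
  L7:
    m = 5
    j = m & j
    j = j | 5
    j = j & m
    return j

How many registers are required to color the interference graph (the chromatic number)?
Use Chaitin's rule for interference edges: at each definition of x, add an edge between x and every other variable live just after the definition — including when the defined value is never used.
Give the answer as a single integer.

Answer: 3

Derivation:
def/use:
  L0: def={j,z} ue=∅
  L1: def={z} ue=∅
  L2: def={m,p} ue=∅
  L3: def={m} ue={p}
  L4: def={m,z} ue={m,z}
  L5: def={j} ue={m}
  L6: def={m} ue=∅
  L7: def={j,m} ue={j}

Liveness:
  L0: in=∅ out={j}
  L1: in=∅ out={z}
  L2: in={z} out={m,p,z}
  L3: in={p,z} out={m,z}
  L4: in={m,z} out=∅
  L5: in={m} out={j}
  L6: in=∅ out=∅
  L7: in={j} out=∅

Conflict graph:
  j: {m,z}
  m: {j,p,z}
  p: {m,z}
  z: {j,m,p}

Chromatic number:
  clique {j,m,z} ⇒ need ≥ 3
  assign j→R2 m→R0 p→R2 z→R1 — no edge inside a register ⇒ χ ≤ 3
  χ = 3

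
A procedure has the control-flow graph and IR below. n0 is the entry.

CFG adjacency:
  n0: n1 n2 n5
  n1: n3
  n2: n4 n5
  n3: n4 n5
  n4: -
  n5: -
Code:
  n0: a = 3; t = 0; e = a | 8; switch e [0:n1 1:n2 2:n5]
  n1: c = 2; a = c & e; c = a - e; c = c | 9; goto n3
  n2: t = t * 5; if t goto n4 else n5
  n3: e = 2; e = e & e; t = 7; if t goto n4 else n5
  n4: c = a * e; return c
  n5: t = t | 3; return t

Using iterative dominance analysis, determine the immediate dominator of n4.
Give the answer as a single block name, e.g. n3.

idom tree: n1←n0 n2←n0 n3←n1 n4←n0 n5←n0
Dom at joins:
  n4: preds {n2,n3}: {n0,n2} ∩ {n0,n1,n3} = {n0}; idom=n0
  n5: preds {n0,n2,n3}: {n0} ∩ {n0,n2} ∩ {n0,n1,n3} = {n0}; idom=n0

idom(n4) = n0

Answer: n0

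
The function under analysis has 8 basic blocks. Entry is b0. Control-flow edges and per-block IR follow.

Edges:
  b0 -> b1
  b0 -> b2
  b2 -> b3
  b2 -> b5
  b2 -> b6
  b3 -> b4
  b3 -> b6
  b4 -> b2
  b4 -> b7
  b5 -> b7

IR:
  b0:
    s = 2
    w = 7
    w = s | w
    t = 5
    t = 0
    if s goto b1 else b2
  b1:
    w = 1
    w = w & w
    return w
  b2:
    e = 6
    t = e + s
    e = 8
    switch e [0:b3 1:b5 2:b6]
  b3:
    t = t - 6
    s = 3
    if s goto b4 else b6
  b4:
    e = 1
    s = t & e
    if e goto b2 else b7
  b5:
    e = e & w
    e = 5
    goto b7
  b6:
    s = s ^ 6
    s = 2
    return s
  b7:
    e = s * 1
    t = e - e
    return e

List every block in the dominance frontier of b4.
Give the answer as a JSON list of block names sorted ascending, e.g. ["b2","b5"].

idom tree: b1←b0 b2←b0 b3←b2 b4←b3 b5←b2 b6←b2 b7←b2
Dom∩ at merges:
  b2: preds {b0,b4}: {b0} ∩ {b0,b2,b3,b4} = {b0}; idom=b0
  b6: preds {b2,b3}: {b0,b2} ∩ {b0,b2,b3} = {b0,b2}; idom=b2
  b7: preds {b4,b5}: {b0,b2,b3,b4} ∩ {b0,b2,b5} = {b0,b2}; idom=b2

DF derivation:
  join b2 pred b0: · stop@b0
  join b2 pred b4: b4→b3→b2 stop@b0
  join b6 pred b2: · stop@b2
  join b6 pred b3: b3 stop@b2
  join b7 pred b4: b4→b3 stop@b2
  join b7 pred b5: b5 stop@b2
  DF(b0)=∅
  DF(b1)=∅
  DF(b2)={b2}
  DF(b3)={b2,b6,b7}
  DF(b4)={b2,b7}
  DF(b5)={b7}
  DF(b6)=∅
  DF(b7)=∅

DF(b4) = ["b2", "b7"]

Answer: ["b2", "b7"]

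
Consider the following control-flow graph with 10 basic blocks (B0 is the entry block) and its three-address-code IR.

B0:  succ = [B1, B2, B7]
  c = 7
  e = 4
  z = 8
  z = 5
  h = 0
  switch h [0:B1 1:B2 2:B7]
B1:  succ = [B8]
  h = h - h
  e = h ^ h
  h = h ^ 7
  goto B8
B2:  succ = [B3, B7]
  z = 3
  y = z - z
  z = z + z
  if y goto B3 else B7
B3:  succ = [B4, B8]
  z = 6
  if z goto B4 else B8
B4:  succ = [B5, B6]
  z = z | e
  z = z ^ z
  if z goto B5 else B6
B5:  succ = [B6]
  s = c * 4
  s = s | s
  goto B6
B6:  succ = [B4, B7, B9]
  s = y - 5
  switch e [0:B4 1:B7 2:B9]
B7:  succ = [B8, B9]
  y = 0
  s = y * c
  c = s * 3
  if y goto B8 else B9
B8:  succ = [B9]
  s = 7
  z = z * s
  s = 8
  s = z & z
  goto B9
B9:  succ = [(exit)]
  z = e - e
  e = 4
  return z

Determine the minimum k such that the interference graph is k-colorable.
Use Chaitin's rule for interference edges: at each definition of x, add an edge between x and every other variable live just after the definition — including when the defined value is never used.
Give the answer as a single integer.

Answer: 5

Analysis:
def/use:
  B0: {c,e,h,z} / ∅
  B1: {e,h} / {h}
  B2: {y,z} / ∅
  B3: {z} / ∅
  B4: {z} / {e,z}
  B5: {s} / {c}
  B6: {s} / {e,y}
  B7: {c,s,y} / {c}
  B8: {s,z} / {z}
  B9: {e,z} / {e}

Liveness:
  B0 li=∅ lo={c,e,h,z}
  B1 li={h,z} lo={e,z}
  B2 li={c,e} lo={c,e,y,z}
  B3 li={c,e,y} lo={c,e,y,z}
  B4 li={c,e,y,z} lo={c,e,y,z}
  B5 li={c,e,y,z} lo={c,e,y,z}
  B6 li={c,e,y,z} lo={c,e,y,z}
  B7 li={c,e,z} lo={e,z}
  B8 li={e,z} lo={e}
  B9 li={e} lo=∅

Interference:
  c — {e,h,s,y,z}
  e — {c,h,s,y,z}
  h — {c,e,z}
  s — {c,e,y,z}
  y — {c,e,s,z}
  z — {c,e,h,s,y}

Registers:
  lower bound: {c,e,s,y,z} mutually conflict ⇒ χ ≥ 5
  5-colouring: c0={c}  c1={e}  c2={z}  c3={h,s}  c4={y}
  χ = 5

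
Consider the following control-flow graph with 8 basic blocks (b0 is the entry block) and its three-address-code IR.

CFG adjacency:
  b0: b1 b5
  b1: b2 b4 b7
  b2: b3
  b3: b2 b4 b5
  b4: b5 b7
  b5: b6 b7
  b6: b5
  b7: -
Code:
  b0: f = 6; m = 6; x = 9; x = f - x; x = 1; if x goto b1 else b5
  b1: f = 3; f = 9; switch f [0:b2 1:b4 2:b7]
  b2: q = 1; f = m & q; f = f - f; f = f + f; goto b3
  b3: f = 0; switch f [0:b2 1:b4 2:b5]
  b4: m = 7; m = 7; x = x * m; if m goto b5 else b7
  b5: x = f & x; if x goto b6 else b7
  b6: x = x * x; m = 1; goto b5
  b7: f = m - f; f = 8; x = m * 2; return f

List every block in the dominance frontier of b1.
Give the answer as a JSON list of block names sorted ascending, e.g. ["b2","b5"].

Answer: ["b5", "b7"]

Working:
idom tree: b1←b0 b2←b1 b3←b2 b4←b1 b5←b0 b6←b5 b7←b0
Dom∩ at merges:
  b2: preds {b1,b3}: {b0,b1} ∩ {b0,b1,b2,b3} = {b0,b1}; idom=b1
  b4: preds {b1,b3}: {b0,b1} ∩ {b0,b1,b2,b3} = {b0,b1}; idom=b1
  b5: preds {b0,b3,b4,b6}: {b0} ∩ {b0,b1,b2,b3} ∩ {b0,b1,b4} ∩ {b0,b5,b6} = {b0}; idom=b0
  b7: preds {b1,b4,b5}: {b0,b1} ∩ {b0,b1,b4} ∩ {b0,b5} = {b0}; idom=b0

DF walk-up:
  join b2 pred b1: · stop@b1
  join b2 pred b3: b3→b2 stop@b1
  join b4 pred b1: · stop@b1
  join b4 pred b3: b3→b2 stop@b1
  join b5 pred b0: · stop@b0
  join b5 pred b3: b3→b2→b1 stop@b0
  join b5 pred b4: b4→b1 stop@b0
  join b5 pred b6: b6→b5 stop@b0
  join b7 pred b1: b1 stop@b0
  join b7 pred b4: b4→b1 stop@b0
  join b7 pred b5: b5 stop@b0
  DF(b0)=∅
  DF(b1)={b5,b7}
  DF(b2)={b2,b4,b5}
  DF(b3)={b2,b4,b5}
  DF(b4)={b5,b7}
  DF(b5)={b5,b7}
  DF(b6)={b5}
  DF(b7)=∅

DF(b1) = ["b5", "b7"]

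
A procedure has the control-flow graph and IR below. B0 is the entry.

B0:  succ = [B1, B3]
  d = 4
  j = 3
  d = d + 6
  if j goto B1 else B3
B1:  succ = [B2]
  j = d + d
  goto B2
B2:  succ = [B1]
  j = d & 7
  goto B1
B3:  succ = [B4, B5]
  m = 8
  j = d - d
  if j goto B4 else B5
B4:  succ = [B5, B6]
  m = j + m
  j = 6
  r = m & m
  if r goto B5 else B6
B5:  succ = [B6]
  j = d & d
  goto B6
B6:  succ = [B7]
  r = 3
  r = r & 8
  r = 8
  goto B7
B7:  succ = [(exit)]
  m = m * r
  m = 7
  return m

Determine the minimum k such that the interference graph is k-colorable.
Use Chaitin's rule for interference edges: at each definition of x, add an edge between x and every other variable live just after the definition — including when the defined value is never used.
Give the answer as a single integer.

Answer: 3

Working:
Per-block:
  B0 def {d,j} use ∅
  B1 def {j} use {d}
  B2 def {j} use {d}
  B3 def {j,m} use {d}
  B4 def {j,m,r} use {j,m}
  B5 def {j} use {d}
  B6 def {r} use ∅
  B7 def {m} use {m,r}

Backward fixpoint:
  live B0: ∅→{d}
  live B1: {d}→{d}
  live B2: {d}→{d}
  live B3: {d}→{d,j,m}
  live B4: {d,j,m}→{d,m}
  live B5: {d,m}→{m}
  live B6: {m}→{m,r}
  live B7: {m,r}→∅

Interference:
  d — {j,m,r}
  j — {d,m}
  m — {d,j,r}
  r — {d,m}

Registers:
  {d,j,m} pairwise interfere (3-clique) ⇒ χ ≥ 3
  3-colouring: c0={d}  c1={m}  c2={j,r}
  χ = 3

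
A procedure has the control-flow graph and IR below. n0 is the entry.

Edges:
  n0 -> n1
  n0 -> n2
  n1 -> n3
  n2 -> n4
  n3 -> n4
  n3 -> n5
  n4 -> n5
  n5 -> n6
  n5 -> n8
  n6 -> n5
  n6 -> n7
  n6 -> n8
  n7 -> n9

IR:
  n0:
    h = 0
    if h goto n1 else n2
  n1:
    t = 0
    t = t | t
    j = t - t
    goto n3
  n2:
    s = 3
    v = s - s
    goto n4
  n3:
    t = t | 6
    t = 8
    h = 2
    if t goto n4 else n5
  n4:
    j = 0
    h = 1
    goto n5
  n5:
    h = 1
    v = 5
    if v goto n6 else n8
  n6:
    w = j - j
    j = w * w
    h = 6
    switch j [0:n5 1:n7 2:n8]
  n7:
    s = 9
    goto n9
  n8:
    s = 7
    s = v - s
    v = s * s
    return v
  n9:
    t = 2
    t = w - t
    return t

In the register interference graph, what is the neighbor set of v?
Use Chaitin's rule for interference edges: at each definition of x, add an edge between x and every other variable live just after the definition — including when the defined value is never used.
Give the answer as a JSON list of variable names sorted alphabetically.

Per-block:
  n0: {h} / ∅
  n1: {j,t} / ∅
  n2: {s,v} / ∅
  n3: {h,t} / {t}
  n4: {h,j} / ∅
  n5: {h,v} / ∅
  n6: {h,j,w} / {j}
  n7: {s} / ∅
  n8: {s,v} / {v}
  n9: {t} / {w}

Backward fixpoint:
  live n0: ∅→∅
  live n1: ∅→{j,t}
  live n2: ∅→∅
  live n3: {j,t}→{j}
  live n4: ∅→{j}
  live n5: {j}→{j,v}
  live n6: {j,v}→{j,v,w}
  live n7: {w}→{w}
  live n8: {v}→∅
  live n9: {w}→∅

Interference:
  h: {j,t,v,w}
  j: {h,t,v,w}
  s: {v,w}
  t: {h,j,w}
  v: {h,j,s,w}
  w: {h,j,s,t,v}

N(v) = ["h", "j", "s", "w"]

Answer: ["h", "j", "s", "w"]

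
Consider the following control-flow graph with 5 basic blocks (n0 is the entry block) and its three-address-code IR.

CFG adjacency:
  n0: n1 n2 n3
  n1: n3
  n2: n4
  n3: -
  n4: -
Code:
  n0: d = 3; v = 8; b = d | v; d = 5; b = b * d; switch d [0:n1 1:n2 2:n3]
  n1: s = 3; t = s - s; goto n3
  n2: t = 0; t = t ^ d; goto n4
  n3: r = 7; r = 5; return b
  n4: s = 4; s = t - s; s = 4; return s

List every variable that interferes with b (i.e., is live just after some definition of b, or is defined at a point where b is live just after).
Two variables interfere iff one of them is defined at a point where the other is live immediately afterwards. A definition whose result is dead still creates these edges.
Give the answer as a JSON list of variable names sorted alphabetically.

Answer: ["d", "r", "s", "t"]

Working:
def/use:
  n0 def {b,d,v} use ∅
  n1 def {s,t} use ∅
  n2 def {t} use {d}
  n3 def {r} use {b}
  n4 def {s} use {t}

Liveness:
  live n0: ∅→{b,d}
  live n1: {b}→{b}
  live n2: {d}→{t}
  live n3: {b}→∅
  live n4: {t}→∅

Interfere edges:
  b: {d,r,s,t}
  d: {b,t,v}
  r: {b}
  s: {b,t}
  t: {b,d,s}
  v: {d}

N(b) = ["d", "r", "s", "t"]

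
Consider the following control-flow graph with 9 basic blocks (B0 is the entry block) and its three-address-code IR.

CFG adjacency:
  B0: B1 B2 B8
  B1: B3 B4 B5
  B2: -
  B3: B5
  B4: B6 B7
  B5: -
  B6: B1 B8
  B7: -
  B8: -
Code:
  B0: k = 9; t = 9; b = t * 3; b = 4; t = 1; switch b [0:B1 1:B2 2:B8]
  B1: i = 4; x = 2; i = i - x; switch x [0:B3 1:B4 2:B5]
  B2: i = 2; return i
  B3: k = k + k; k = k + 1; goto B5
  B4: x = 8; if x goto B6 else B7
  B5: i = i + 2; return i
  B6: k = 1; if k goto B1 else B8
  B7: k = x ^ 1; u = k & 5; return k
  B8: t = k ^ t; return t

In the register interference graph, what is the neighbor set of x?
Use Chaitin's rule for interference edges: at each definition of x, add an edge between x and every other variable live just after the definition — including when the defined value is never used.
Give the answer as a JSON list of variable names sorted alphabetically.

Per-block:
  B0: {b,k,t} / ∅
  B1: {i,x} / ∅
  B2: {i} / ∅
  B3: {k} / {k}
  B4: {x} / ∅
  B5: {i} / {i}
  B6: {k} / ∅
  B7: {k,u} / {x}
  B8: {t} / {k,t}

Backward fixpoint:
  live B0: ∅→{k,t}
  live B1: {k,t}→{i,k,t}
  live B2: ∅→∅
  live B3: {i,k}→{i}
  live B4: {t}→{t,x}
  live B5: {i}→∅
  live B6: {t}→{k,t}
  live B7: {x}→∅
  live B8: {k,t}→∅

Conflict graph:
  b — {k,t}
  i — {k,t,x}
  k — {b,i,t,u,x}
  t — {b,i,k,x}
  u — {k}
  x — {i,k,t}

N(x) = ["i", "k", "t"]

Answer: ["i", "k", "t"]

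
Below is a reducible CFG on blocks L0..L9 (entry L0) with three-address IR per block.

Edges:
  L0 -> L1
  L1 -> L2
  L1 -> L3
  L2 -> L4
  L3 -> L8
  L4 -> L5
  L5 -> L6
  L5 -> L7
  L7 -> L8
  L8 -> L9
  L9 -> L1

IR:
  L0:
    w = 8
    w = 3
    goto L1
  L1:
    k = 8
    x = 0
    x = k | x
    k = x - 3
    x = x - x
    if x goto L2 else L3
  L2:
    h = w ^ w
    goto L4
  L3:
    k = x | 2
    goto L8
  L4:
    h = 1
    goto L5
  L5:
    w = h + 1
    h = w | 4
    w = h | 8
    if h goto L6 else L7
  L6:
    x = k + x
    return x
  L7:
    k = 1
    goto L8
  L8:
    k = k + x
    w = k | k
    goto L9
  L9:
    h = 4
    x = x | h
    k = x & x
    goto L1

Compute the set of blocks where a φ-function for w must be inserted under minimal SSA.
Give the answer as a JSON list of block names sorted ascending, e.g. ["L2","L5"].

Answer: ["L1", "L8"]

Analysis:
idom tree: L1←L0 L2←L1 L3←L1 L4←L2 L5←L4 L6←L5 L7←L5 L8←L1 L9←L8
Dom∩ at merges:
  L1: preds {L0,L9}: {L0} ∩ {L0,L1,L8,L9} = {L0}; idom=L0
  L8: preds {L3,L7}: {L0,L1,L3} ∩ {L0,L1,L2,L4,L5,L7} = {L0,L1}; idom=L1

DF walk-up:
  L1←L0: walk · to L0
  L1←L9: walk L9→L8→L1 to L0
  L8←L3: walk L3 to L1
  L8←L7: walk L7→L5→L4→L2 to L1
  L0 → ∅
  L1 → {L1}
  L2 → {L8}
  L3 → {L8}
  L4 → {L8}
  L5 → {L8}
  L6 → ∅
  L7 → {L8}
  L8 → {L1}
  L9 → {L1}

φ for w: defs {L0,L5,L8}
  DF⁺ = {L1,L8}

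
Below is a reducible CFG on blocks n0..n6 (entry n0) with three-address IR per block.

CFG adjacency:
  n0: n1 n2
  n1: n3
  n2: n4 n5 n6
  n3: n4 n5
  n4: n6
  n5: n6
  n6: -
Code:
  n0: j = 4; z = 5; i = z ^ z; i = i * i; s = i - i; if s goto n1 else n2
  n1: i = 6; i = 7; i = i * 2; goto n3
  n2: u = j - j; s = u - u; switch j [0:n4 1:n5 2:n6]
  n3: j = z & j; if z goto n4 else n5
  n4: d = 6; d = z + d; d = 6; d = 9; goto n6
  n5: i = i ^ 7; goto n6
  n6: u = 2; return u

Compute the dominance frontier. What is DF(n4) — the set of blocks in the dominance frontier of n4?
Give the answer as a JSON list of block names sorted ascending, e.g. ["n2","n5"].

Answer: ["n6"]

Working:
idom tree: n1←n0 n2←n0 n3←n1 n4←n0 n5←n0 n6←n0
Dom at joins:
  n4: preds {n2,n3}: {n0,n2} ∩ {n0,n1,n3} = {n0}; idom=n0
  n5: preds {n2,n3}: {n0,n2} ∩ {n0,n1,n3} = {n0}; idom=n0
  n6: preds {n2,n4,n5}: {n0,n2} ∩ {n0,n4} ∩ {n0,n5} = {n0}; idom=n0

DF walk-up:
  join n4 pred n2: n2 stop@n0
  join n4 pred n3: n3→n1 stop@n0
  join n5 pred n2: n2 stop@n0
  join n5 pred n3: n3→n1 stop@n0
  join n6 pred n2: n2 stop@n0
  join n6 pred n4: n4 stop@n0
  join n6 pred n5: n5 stop@n0
  n0 → ∅
  n1 → {n4,n5}
  n2 → {n4,n5,n6}
  n3 → {n4,n5}
  n4 → {n6}
  n5 → {n6}
  n6 → ∅

DF(n4) = ["n6"]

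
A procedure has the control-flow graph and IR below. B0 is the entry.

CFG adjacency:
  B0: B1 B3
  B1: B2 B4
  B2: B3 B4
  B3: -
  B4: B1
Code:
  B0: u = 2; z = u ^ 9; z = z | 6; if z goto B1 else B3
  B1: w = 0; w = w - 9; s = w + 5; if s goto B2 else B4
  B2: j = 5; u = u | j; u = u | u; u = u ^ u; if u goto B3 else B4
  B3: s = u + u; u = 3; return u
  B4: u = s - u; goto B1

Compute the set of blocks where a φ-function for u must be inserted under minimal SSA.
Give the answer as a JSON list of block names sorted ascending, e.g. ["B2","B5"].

idom tree: B1←B0 B2←B1 B3←B0 B4←B1
Dom∩ at merges:
  B1: preds {B0,B4}: {B0} ∩ {B0,B1,B4} = {B0}; idom=B0
  B3: preds {B0,B2}: {B0} ∩ {B0,B1,B2} = {B0}; idom=B0
  B4: preds {B1,B2}: {B0,B1} ∩ {B0,B1,B2} = {B0,B1}; idom=B1

DF walk-up:
  join B1 pred B0: · stop@B0
  join B1 pred B4: B4→B1 stop@B0
  join B3 pred B0: · stop@B0
  join B3 pred B2: B2→B1 stop@B0
  join B4 pred B1: · stop@B1
  join B4 pred B2: B2 stop@B1
  B0: DF=∅
  B1: DF={B1,B3}
  B2: DF={B3,B4}
  B3: DF=∅
  B4: DF={B1}

φ for u: defs {B0,B2,B3,B4}
  DF⁺ = {B1,B3,B4}

Answer: ["B1", "B3", "B4"]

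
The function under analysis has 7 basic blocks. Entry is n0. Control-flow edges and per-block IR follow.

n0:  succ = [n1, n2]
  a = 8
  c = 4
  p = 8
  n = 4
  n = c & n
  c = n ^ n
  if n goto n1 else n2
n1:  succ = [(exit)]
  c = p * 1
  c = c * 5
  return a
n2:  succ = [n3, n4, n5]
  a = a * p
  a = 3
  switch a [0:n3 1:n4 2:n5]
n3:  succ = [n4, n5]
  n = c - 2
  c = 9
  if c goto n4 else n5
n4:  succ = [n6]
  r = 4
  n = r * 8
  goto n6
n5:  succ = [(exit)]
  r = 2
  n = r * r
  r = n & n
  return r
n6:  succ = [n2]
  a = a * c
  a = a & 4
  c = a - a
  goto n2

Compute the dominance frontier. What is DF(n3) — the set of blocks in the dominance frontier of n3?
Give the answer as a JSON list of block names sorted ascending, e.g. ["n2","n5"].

Answer: ["n4", "n5"]

Analysis:
idom tree: n1←n0 n2←n0 n3←n2 n4←n2 n5←n2 n6←n4
Dom∩ at merges:
  n2: preds {n0,n6}: {n0} ∩ {n0,n2,n4,n6} = {n0}; idom=n0
  n4: preds {n2,n3}: {n0,n2} ∩ {n0,n2,n3} = {n0,n2}; idom=n2
  n5: preds {n2,n3}: {n0,n2} ∩ {n0,n2,n3} = {n0,n2}; idom=n2

DF derivation:
  join n2 pred n0: · stop@n0
  join n2 pred n6: n6→n4→n2 stop@n0
  join n4 pred n2: · stop@n2
  join n4 pred n3: n3 stop@n2
  join n5 pred n2: · stop@n2
  join n5 pred n3: n3 stop@n2
  n0: DF=∅
  n1: DF=∅
  n2: DF={n2}
  n3: DF={n4,n5}
  n4: DF={n2}
  n5: DF=∅
  n6: DF={n2}

DF(n3) = ["n4", "n5"]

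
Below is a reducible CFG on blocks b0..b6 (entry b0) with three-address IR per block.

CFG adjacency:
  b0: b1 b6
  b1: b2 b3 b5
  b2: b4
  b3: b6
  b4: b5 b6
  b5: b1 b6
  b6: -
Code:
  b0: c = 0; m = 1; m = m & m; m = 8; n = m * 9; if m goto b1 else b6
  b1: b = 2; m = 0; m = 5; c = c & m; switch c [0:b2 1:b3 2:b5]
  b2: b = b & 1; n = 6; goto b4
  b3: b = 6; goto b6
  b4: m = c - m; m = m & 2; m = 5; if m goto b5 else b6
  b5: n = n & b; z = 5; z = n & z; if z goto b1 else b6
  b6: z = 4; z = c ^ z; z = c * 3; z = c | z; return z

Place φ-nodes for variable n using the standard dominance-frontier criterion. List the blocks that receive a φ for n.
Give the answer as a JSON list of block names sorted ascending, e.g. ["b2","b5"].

Answer: ["b1", "b5", "b6"]

Working:
idom tree: b1←b0 b2←b1 b3←b1 b4←b2 b5←b1 b6←b0
Join-block Dom:
  b1: preds {b0,b5}: {b0} ∩ {b0,b1,b5} = {b0}; idom=b0
  b5: preds {b1,b4}: {b0,b1} ∩ {b0,b1,b2,b4} = {b0,b1}; idom=b1
  b6: preds {b0,b3,b4,b5}: {b0} ∩ {b0,b1,b3} ∩ {b0,b1,b2,b4} ∩ {b0,b1,b5} = {b0}; idom=b0

DF derivation:
  b1←b0: walk · to b0
  b1←b5: walk b5→b1 to b0
  b5←b1: walk · to b1
  b5←b4: walk b4→b2 to b1
  b6←b0: walk · to b0
  b6←b3: walk b3→b1 to b0
  b6←b4: walk b4→b2→b1 to b0
  b6←b5: walk b5→b1 to b0
  DF(b0)=∅
  DF(b1)={b1,b6}
  DF(b2)={b5,b6}
  DF(b3)={b6}
  DF(b4)={b5,b6}
  DF(b5)={b1,b6}
  DF(b6)=∅

φ for n: defs {b0,b2,b5}
  DF⁺ = {b1,b5,b6}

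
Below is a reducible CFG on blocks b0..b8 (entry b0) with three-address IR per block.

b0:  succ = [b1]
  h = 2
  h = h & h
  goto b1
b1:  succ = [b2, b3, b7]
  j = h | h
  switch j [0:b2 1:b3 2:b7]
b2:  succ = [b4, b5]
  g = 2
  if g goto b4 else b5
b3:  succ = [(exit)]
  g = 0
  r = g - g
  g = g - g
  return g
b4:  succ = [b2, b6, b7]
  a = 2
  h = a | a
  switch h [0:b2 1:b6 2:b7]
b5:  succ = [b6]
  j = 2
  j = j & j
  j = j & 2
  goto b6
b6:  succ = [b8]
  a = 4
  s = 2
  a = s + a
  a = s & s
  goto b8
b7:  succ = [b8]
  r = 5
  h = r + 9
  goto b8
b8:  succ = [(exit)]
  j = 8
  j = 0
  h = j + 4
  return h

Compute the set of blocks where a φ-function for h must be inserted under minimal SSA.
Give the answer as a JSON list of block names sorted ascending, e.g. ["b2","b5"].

idom tree: b1←b0 b2←b1 b3←b1 b4←b2 b5←b2 b6←b2 b7←b1 b8←b1
Dom∩ at merges:
  b2: preds {b1,b4}: {b0,b1} ∩ {b0,b1,b2,b4} = {b0,b1}; idom=b1
  b6: preds {b4,b5}: {b0,b1,b2,b4} ∩ {b0,b1,b2,b5} = {b0,b1,b2}; idom=b2
  b7: preds {b1,b4}: {b0,b1} ∩ {b0,b1,b2,b4} = {b0,b1}; idom=b1
  b8: preds {b6,b7}: {b0,b1,b2,b6} ∩ {b0,b1,b7} = {b0,b1}; idom=b1

DF derivation:
  join b2 pred b1: · stop@b1
  join b2 pred b4: b4→b2 stop@b1
  join b6 pred b4: b4 stop@b2
  join b6 pred b5: b5 stop@b2
  join b7 pred b1: · stop@b1
  join b7 pred b4: b4→b2 stop@b1
  join b8 pred b6: b6→b2 stop@b1
  join b8 pred b7: b7 stop@b1
  b0: DF=∅
  b1: DF=∅
  b2: DF={b2,b7,b8}
  b3: DF=∅
  b4: DF={b2,b6,b7}
  b5: DF={b6}
  b6: DF={b8}
  b7: DF={b8}
  b8: DF=∅

φ for h: defs {b0,b4,b7,b8}
  DF⁺ = {b2,b6,b7,b8}

Answer: ["b2", "b6", "b7", "b8"]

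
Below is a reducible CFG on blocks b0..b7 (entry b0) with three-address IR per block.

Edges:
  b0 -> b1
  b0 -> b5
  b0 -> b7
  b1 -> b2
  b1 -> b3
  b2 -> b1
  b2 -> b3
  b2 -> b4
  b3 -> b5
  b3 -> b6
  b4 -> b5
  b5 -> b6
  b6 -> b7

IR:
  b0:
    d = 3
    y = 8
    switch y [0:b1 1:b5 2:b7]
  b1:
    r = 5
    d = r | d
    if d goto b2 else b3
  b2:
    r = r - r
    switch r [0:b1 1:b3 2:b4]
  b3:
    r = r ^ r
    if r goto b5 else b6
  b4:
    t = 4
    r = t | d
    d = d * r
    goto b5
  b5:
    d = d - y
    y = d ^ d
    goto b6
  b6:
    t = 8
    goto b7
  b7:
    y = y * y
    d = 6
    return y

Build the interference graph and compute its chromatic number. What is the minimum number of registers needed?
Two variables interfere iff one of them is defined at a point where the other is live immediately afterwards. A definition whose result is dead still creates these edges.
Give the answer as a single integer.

def/use:
  b0: {d,y} / ∅
  b1: {d,r} / {d}
  b2: {r} / {r}
  b3: {r} / {r}
  b4: {d,r,t} / {d}
  b5: {d,y} / {d,y}
  b6: {t} / ∅
  b7: {d,y} / {y}

Backward fixpoint:
  live b0: ∅→{d,y}
  live b1: {d,y}→{d,r,y}
  live b2: {d,r,y}→{d,r,y}
  live b3: {d,r,y}→{d,y}
  live b4: {d,y}→{d,y}
  live b5: {d,y}→{y}
  live b6: {y}→{y}
  live b7: {y}→∅

Interfere edges:
  d↔{r,t,y}
  r↔{d,y}
  t↔{d,y}
  y↔{d,r,t}

Registers:
  {d,r,y} pairwise interfere (3-clique) ⇒ χ ≥ 3
  assign d→R0 r→R2 t→R2 y→R1 — no edge inside a register ⇒ χ ≤ 3
  χ = 3

Answer: 3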